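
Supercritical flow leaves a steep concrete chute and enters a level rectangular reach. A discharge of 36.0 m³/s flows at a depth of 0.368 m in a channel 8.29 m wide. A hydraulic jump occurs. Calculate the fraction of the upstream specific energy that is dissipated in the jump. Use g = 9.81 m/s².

ΔE/E₁ = 0.577 (57.7%)

q = Q/b = 36.0/8.29 = 4.34 m²/s; V₁ = q/y₁ = 11.8 m/s. Fr₁ = V₁/√(g·y₁) = 6.21.
From the momentum equation for a rectangular channel, y₂/y₁ = ½[√(1 + 8Fr₁²) − 1] = ½[√309.6 − 1] = 8.30.
y₂ = 8.30 × 0.368 = 3.05 m.
E₁ = y₁ + V₁²/2g = 7.47 m. ΔE = (y₂ − y₁)³/(4y₁y₂) = 4.31 m. ΔE/E₁ = 4.31/7.47 = 0.577.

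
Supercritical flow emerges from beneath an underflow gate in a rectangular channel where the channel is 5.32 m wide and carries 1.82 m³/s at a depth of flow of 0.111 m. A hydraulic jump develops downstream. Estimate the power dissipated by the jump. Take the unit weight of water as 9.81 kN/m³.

P = 2.65 kW

q = Q/b = 1.82/5.32 = 0.342 m²/s; V₁ = q/y₁ = 3.08 m/s. Fr₁ = V₁/√(g·y₁) = 2.95.
Bélanger equation: y₂/y₁ = ½[√(1 + 8Fr₁²) − 1] = ½[√70.79 − 1] = 3.71.
y₂ = 3.71 × 0.111 = 0.411 m.
V₂ = q/y₂ = 0.342/0.411 = 0.831 m/s. E₁ = y₁ + V₁²/2g = 0.595 m; E₂ = y₂ + V₂²/2g = 0.447 m. ΔE = E₁ − E₂ = 0.148 m.
P = γ·Q·ΔE = 9.81 × 1.82 × 0.148 = 2.65 kW.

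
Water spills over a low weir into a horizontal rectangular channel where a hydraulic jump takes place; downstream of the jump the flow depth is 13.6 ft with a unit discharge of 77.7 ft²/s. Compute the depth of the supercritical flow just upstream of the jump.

V₂ = q/y₂ = 77.7/13.6 = 5.71 ft/s; Fr₂ = V₂/√(g·y₂) = 0.273.
Applying the sequent-depth relation in reverse, y₁/y₂ = ½[√(1 + 8Fr₂²) − 1] = ½[√1.596 − 1] = 0.132.
y₁ = 0.132 × 13.6 = 1.79 ft.

y₁ = 1.79 ft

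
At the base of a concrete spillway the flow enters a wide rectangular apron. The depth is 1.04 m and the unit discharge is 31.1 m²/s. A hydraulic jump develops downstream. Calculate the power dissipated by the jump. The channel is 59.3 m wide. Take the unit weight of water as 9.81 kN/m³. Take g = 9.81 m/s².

V₁ = q/y₁ = 31.1/1.04 = 29.9 m/s. Fr₁ = V₁/√(g·y₁) = 29.9/√(9.81×1.04) = 9.36.
From the momentum equation for a rectangular channel, y₂/y₁ = ½[√(1 + 8Fr₁²) − 1] = ½[√702.2 − 1] = 12.7.
y₂ = 12.7 × 1.04 = 13.3 m.
V₂ = q/y₂ = 31.1/13.3 = 2.35 m/s. E₁ = y₁ + V₁²/2g = 46.6 m; E₂ = y₂ + V₂²/2g = 13.5 m. ΔE = E₁ − E₂ = 33.1 m.
Q = q·b = 31.1 × 59.3 = 1844 m³/s. P = γ·Q·ΔE = 9.81 × 1844 × 33.1 = 598445 kW.

P = 598445 kW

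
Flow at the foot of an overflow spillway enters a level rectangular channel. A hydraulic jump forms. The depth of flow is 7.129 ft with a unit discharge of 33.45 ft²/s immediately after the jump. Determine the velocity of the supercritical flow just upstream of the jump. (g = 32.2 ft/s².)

V₁ = 28.49 ft/s

V₂ = q/y₂ = 33.45/7.129 = 4.692 ft/s; Fr₂ = V₂/√(g·y₂) = 0.3097.
From the momentum equation (using Fr₂), y₁/y₂ = ½[√(1 + 8Fr₂²) − 1] = ½[√1.7673 − 1] = 0.1647.
y₁ = 0.1647 × 7.129 = 1.174 ft.
V₁ = q/y₁ = 33.45/1.174 = 28.49 ft/s.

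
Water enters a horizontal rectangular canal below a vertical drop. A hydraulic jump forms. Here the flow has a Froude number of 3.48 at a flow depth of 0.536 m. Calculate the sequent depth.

y₂ = 2.38 m

Fr₁ = 3.48 (given).
By Bélanger, y₂/y₁ = ½[√(1 + 8Fr₁²) − 1] = ½[√97.88 − 1] = 4.45.
y₂ = 4.45 × 0.536 = 2.38 m.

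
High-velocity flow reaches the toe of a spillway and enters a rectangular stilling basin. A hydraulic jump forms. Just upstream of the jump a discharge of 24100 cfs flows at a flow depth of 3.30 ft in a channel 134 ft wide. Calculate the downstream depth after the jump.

q = Q/b = 24100/134 = 180 ft²/s; V₁ = q/y₁ = 54.5 ft/s. Fr₁ = V₁/√(g·y₁) = 5.29.
Conjugate-depth relation: y₂/y₁ = ½[√(1 + 8Fr₁²) − 1] = ½[√224.6 − 1] = 6.99.
y₂ = 6.99 × 3.30 = 23.1 ft.

y₂ = 23.1 ft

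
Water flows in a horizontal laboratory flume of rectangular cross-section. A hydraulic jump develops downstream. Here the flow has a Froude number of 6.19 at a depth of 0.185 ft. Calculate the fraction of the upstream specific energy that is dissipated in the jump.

Fr₁ = 6.19 (given).
Sequent-depth ratio: y₂/y₁ = ½[√(1 + 8Fr₁²) − 1] = ½[√307.5 − 1] = 8.27.
y₂ = 8.27 × 0.185 = 1.53 ft.
E₁ = y₁(1 + Fr₁²/2) = 0.185×(1 + 6.19²/2) = 3.73 ft. ΔE = (y₂ − y₁)³/(4y₁y₂) = 2.15 ft. ΔE/E₁ = 2.15/3.73 = 0.576.

ΔE/E₁ = 0.576 (57.6%)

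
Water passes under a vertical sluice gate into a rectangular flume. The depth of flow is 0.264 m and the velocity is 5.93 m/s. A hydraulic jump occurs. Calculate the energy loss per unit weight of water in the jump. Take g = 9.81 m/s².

Fr₁ = V₁/√(g·y₁) = 5.93/√(9.81×0.264) = 3.68.
By Bélanger, y₂/y₁ = ½[√(1 + 8Fr₁²) − 1] = ½[√109.6 − 1] = 4.74.
y₂ = 4.74 × 0.264 = 1.25 m.
q = V₁·y₁ = 5.93 × 0.264 = 1.57 m²/s. V₂ = q/y₂ = 1.57/1.25 = 1.25 m/s. E₁ = y₁ + V₁²/2g = 2.06 m; E₂ = y₂ + V₂²/2g = 1.33 m. ΔE = E₁ − E₂ = 0.726 m.

ΔE = 0.726 m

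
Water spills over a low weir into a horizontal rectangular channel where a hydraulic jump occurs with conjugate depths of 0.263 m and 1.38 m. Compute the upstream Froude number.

For a rectangular channel the momentum equation gives q² = ½·g·y₁·y₂·(y₁ + y₂) = ½×9.81×0.263×1.38×1.64 = 2.92.
q = √2.92 = 1.71 m²/s.
V₁ = q/y₁ = 6.50 m/s; Fr₁ = V₁/√(g·y₁) = 4.05.

Fr₁ = 4.05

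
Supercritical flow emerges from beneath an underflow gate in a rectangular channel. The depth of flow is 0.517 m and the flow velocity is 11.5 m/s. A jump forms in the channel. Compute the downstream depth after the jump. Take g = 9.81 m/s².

y₂ = 3.48 m

Fr₁ = V₁/√(g·y₁) = 11.5/√(9.81×0.517) = 5.11.
Conjugate-depth relation: y₂/y₁ = ½[√(1 + 8Fr₁²) − 1] = ½[√209.6 − 1] = 6.74.
y₂ = 6.74 × 0.517 = 3.48 m.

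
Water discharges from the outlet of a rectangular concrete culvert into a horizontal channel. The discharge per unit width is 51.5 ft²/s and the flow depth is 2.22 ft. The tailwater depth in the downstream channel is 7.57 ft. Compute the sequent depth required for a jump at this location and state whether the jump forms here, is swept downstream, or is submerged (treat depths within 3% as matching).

y₂ = 7.58 ft; the jump forms here

V₁ = q/y₁ = 51.5/2.22 = 23.2 ft/s. Fr₁ = V₁/√(g·y₁) = 23.2/√(32.2×2.22) = 2.74.
From the momentum equation for a rectangular channel, y₂/y₁ = ½[√(1 + 8Fr₁²) − 1] = ½[√61.23 − 1] = 3.41.
y₂ = 3.41 × 2.22 = 7.58 ft.
Tailwater y_tw = 7.57 ft: y_tw ≈ y₂, so the jump forms here.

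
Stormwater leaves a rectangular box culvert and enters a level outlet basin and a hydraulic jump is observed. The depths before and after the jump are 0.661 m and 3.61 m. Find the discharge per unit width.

q = 7.07 m²/s

For a rectangular channel the momentum equation gives q² = ½·g·y₁·y₂·(y₁ + y₂) = ½×9.81×0.661×3.61×4.27 = 50.0.
q = √50.0 = 7.07 m²/s.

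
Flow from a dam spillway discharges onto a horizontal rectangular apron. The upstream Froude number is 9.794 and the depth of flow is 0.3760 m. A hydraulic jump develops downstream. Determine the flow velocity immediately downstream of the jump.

V₂ = 1.408 m/s

Fr₁ = 9.794 (given).
Conjugate-depth relation: y₂/y₁ = ½[√(1 + 8Fr₁²) − 1] = ½[√768.38 − 1] = 13.36.
y₂ = 13.36 × 0.3760 = 5.023 m.
V₁ = Fr₁·√(g·y₁) = 9.794×√(9.81×0.3760) = 18.81 m/s; q = V₁·y₁ = 7.073 m²/s.
V₂ = q/y₂ = 7.073/5.023 = 1.408 m/s.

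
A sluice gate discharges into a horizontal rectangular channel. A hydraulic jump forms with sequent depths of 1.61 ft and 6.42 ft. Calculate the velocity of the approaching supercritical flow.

For a rectangular channel the momentum equation gives q² = ½·g·y₁·y₂·(y₁ + y₂) = ½×32.2×1.61×6.42×8.03 = 1336.
q = √1336 = 36.6 ft²/s.
V₁ = q/y₁ = 36.6/1.61 = 22.7 ft/s.

V₁ = 22.7 ft/s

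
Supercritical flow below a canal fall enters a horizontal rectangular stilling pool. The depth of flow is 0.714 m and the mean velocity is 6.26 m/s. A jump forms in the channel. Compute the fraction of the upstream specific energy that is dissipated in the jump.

ΔE/E₁ = 0.152 (15.2%)

Fr₁ = V₁/√(g·y₁) = 6.26/√(9.81×0.714) = 2.37.
Bélanger equation: y₂/y₁ = ½[√(1 + 8Fr₁²) − 1] = ½[√45.76 − 1] = 2.88.
y₂ = 2.88 × 0.714 = 2.06 m.
E₁ = y₁ + V₁²/2g = 2.71 m. ΔE = (y₂ − y₁)³/(4y₁y₂) = 0.413 m. ΔE/E₁ = 0.413/2.71 = 0.152.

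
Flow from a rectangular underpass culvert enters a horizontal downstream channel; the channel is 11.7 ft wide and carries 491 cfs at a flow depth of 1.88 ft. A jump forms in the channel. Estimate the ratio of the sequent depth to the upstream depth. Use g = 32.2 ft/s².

q = Q/b = 491/11.7 = 42.0 ft²/s; V₁ = q/y₁ = 22.3 ft/s. Fr₁ = V₁/√(g·y₁) = 2.87.
Conjugate-depth relation: y₂/y₁ = ½[√(1 + 8Fr₁²) − 1] = ½[√66.85 − 1] = 3.59.

y₂/y₁ = 3.59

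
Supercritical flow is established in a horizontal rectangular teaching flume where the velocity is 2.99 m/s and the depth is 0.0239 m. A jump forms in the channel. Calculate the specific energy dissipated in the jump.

Fr₁ = V₁/√(g·y₁) = 2.99/√(9.81×0.0239) = 6.18.
Bélanger equation: y₂/y₁ = ½[√(1 + 8Fr₁²) − 1] = ½[√306.0 − 1] = 8.25.
y₂ = 8.25 × 0.0239 = 0.197 m.
q = V₁·y₁ = 2.99 × 0.0239 = 0.0715 m²/s. V₂ = q/y₂ = 0.0715/0.197 = 0.363 m/s. E₁ = y₁ + V₁²/2g = 0.480 m; E₂ = y₂ + V₂²/2g = 0.204 m. ΔE = E₁ − E₂ = 0.276 m.

ΔE = 0.276 m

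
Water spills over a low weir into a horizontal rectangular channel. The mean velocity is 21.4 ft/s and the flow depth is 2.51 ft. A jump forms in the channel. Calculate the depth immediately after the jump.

Fr₁ = V₁/√(g·y₁) = 21.4/√(32.2×2.51) = 2.38.
From the momentum equation for a rectangular channel, y₂/y₁ = ½[√(1 + 8Fr₁²) − 1] = ½[√46.33 − 1] = 2.90.
y₂ = 2.90 × 2.51 = 7.29 ft.

y₂ = 7.29 ft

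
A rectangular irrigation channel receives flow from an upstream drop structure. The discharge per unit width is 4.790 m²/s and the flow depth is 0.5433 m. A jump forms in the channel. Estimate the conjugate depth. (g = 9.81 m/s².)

V₁ = q/y₁ = 4.790/0.5433 = 8.816 m/s. Fr₁ = V₁/√(g·y₁) = 8.816/√(9.81×0.5433) = 3.819.
Conjugate-depth relation: y₂/y₁ = ½[√(1 + 8Fr₁²) − 1] = ½[√117.67 − 1] = 4.924.
y₂ = 4.924 × 0.5433 = 2.675 m.

y₂ = 2.675 m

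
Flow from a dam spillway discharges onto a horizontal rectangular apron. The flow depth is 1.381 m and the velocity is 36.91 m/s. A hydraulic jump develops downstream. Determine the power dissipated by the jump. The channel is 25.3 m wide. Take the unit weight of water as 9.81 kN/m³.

P = 652045 kW

Fr₁ = V₁/√(g·y₁) = 36.91/√(9.81×1.381) = 10.03.
From the momentum equation for a rectangular channel, y₂/y₁ = ½[√(1 + 8Fr₁²) − 1] = ½[√805.48 − 1] = 13.69.
y₂ = 13.69 × 1.381 = 18.91 m.
Head loss: ΔE = (y₂ − y₁)³/(4y₁y₂) = (18.91 − 1.381)³/(4×1.381×18.91) = 5383/104.4 = 51.54 m.
q = V₁·y₁ = 36.91 × 1.381 = 50.97 m²/s. Q = q·b = 50.97 × 25.3 = 1290 m³/s. P = γ·Q·ΔE = 9.81 × 1290 × 51.54 = 652045 kW.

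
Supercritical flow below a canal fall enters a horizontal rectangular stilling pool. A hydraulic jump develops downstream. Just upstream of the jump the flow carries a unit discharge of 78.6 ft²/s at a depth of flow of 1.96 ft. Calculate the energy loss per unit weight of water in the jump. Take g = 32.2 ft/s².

ΔE = 13.3 ft

V₁ = q/y₁ = 78.6/1.96 = 40.1 ft/s. Fr₁ = V₁/√(g·y₁) = 40.1/√(32.2×1.96) = 5.05.
Sequent-depth ratio: y₂/y₁ = ½[√(1 + 8Fr₁²) − 1] = ½[√204.9 − 1] = 6.66.
y₂ = 6.66 × 1.96 = 13.0 ft.
Head loss: ΔE = (y₂ − y₁)³/(4y₁y₂) = (13.0 − 1.96)³/(4×1.96×13.0) = 1363/102 = 13.3 ft.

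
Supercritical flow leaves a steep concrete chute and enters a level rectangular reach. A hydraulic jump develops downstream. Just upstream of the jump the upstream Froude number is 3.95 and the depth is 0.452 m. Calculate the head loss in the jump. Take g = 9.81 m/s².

ΔE = 1.53 m

Fr₁ = 3.95 (given).
Conjugate-depth relation: y₂/y₁ = ½[√(1 + 8Fr₁²) − 1] = ½[√125.8 − 1] = 5.11.
y₂ = 5.11 × 0.452 = 2.31 m.
V₁ = Fr₁·√(g·y₁) = 3.95×√(9.81×0.452) = 8.32 m/s; q = V₁·y₁ = 3.76 m²/s. V₂ = q/y₂ = 3.76/2.31 = 1.63 m/s. E₁ = y₁ + V₁²/2g = 3.98 m; E₂ = y₂ + V₂²/2g = 2.44 m. ΔE = E₁ − E₂ = 1.53 m.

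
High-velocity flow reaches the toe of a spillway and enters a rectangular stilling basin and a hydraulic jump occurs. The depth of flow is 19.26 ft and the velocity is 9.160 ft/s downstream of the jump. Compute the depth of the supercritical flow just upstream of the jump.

y₁ = 4.266 ft

Fr₂ = V₂/√(g·y₂) = 9.160/√(32.2×19.26) = 0.3678.
Applying the sequent-depth relation in reverse, y₁/y₂ = ½[√(1 + 8Fr₂²) − 1] = ½[√2.0824 − 1] = 0.2215.
y₁ = 0.2215 × 19.26 = 4.266 ft.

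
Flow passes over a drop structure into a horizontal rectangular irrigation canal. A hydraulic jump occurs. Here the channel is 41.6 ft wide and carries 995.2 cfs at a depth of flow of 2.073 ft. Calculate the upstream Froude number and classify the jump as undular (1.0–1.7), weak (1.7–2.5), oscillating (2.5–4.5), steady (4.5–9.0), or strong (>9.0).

Fr₁ = 1.413; undular jump

q = Q/b = 995.2/41.6 = 23.92 ft²/s; V₁ = q/y₁ = 11.54 ft/s. Fr₁ = V₁/√(g·y₁) = 1.413.
Fr₁ = 1.413 lies in the undular range.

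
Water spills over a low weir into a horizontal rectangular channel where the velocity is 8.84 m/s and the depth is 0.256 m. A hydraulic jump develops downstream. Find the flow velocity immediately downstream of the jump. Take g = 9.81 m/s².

V₂ = 1.19 m/s

Fr₁ = V₁/√(g·y₁) = 8.84/√(9.81×0.256) = 5.58.
From the momentum equation for a rectangular channel, y₂/y₁ = ½[√(1 + 8Fr₁²) − 1] = ½[√249.9 − 1] = 7.40.
y₂ = 7.40 × 0.256 = 1.90 m.
q = V₁·y₁ = 8.84 × 0.256 = 2.26 m²/s.
V₂ = q/y₂ = 2.26/1.90 = 1.19 m/s.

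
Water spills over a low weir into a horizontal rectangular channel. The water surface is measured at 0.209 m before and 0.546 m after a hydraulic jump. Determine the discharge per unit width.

q = 0.650 m²/s

For a rectangular channel the momentum equation gives q² = ½·g·y₁·y₂·(y₁ + y₂) = ½×9.81×0.209×0.546×0.755 = 0.423.
q = √0.423 = 0.650 m²/s.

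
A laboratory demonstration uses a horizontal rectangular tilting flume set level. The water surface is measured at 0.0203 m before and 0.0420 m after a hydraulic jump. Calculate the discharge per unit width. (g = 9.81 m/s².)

For a rectangular channel the momentum equation gives q² = ½·g·y₁·y₂·(y₁ + y₂) = ½×9.81×0.0203×0.0420×0.0623 = 0.000261.
q = √0.000261 = 0.0161 m²/s.

q = 0.0161 m²/s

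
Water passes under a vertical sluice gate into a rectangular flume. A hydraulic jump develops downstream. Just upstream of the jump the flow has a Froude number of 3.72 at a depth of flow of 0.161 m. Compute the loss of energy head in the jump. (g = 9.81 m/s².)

ΔE = 0.456 m

Fr₁ = 3.72 (given).
Conjugate-depth relation: y₂/y₁ = ½[√(1 + 8Fr₁²) − 1] = ½[√111.7 − 1] = 4.78.
y₂ = 4.78 × 0.161 = 0.770 m.
V₁ = Fr₁·√(g·y₁) = 3.72×√(9.81×0.161) = 4.68 m/s; q = V₁·y₁ = 0.753 m²/s. V₂ = q/y₂ = 0.753/0.770 = 0.977 m/s. E₁ = y₁ + V₁²/2g = 1.27 m; E₂ = y₂ + V₂²/2g = 0.819 m. ΔE = E₁ − E₂ = 0.456 m.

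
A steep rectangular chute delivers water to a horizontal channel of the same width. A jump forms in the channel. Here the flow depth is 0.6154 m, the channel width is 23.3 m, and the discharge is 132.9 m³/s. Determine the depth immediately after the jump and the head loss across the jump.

y₂ = 2.990 m; ΔE = 1.819 m

q = Q/b = 132.9/23.3 = 5.704 m²/s; V₁ = q/y₁ = 9.269 m/s. Fr₁ = V₁/√(g·y₁) = 3.772.
Sequent-depth ratio: y₂/y₁ = ½[√(1 + 8Fr₁²) − 1] = ½[√114.84 − 1] = 4.858.
y₂ = 4.858 × 0.6154 = 2.990 m.
V₂ = q/y₂ = 5.704/2.990 = 1.908 m/s. E₁ = y₁ + V₁²/2g = 4.994 m; E₂ = y₂ + V₂²/2g = 3.175 m. ΔE = E₁ − E₂ = 1.819 m.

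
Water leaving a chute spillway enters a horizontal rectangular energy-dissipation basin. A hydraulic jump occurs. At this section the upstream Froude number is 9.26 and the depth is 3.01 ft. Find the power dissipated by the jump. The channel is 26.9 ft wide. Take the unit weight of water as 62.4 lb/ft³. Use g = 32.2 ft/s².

Fr₁ = 9.26 (given).
By Bélanger, y₂/y₁ = ½[√(1 + 8Fr₁²) − 1] = ½[√687.0 − 1] = 12.6.
y₂ = 12.6 × 3.01 = 37.9 ft.
Head loss: ΔE = (y₂ − y₁)³/(4y₁y₂) = (37.9 − 3.01)³/(4×3.01×37.9) = 42624/457 = 93.3 ft.
V₁ = Fr₁·√(g·y₁) = 9.26×√(32.2×3.01) = 91.2 ft/s; q = V₁·y₁ = 274 ft²/s. Q = q·b = 274 × 26.9 = 7381 cfs. P = γ·Q·ΔE/550 = 62.4 × 7381 × 93.3 / 550 = 78140 hp.

P = 78140 hp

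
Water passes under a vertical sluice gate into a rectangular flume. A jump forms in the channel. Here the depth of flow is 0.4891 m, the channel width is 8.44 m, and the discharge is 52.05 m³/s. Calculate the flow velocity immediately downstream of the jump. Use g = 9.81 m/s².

q = Q/b = 52.05/8.44 = 6.167 m²/s; V₁ = q/y₁ = 12.61 m/s. Fr₁ = V₁/√(g·y₁) = 5.756.
By Bélanger, y₂/y₁ = ½[√(1 + 8Fr₁²) − 1] = ½[√266.08 − 1] = 7.656.
y₂ = 7.656 × 0.4891 = 3.745 m.
V₂ = q/y₂ = 6.167/3.745 = 1.647 m/s.

V₂ = 1.647 m/s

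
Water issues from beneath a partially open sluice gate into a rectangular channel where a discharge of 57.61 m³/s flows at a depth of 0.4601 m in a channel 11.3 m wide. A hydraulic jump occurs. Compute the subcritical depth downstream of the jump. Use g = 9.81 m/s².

q = Q/b = 57.61/11.3 = 5.098 m²/s; V₁ = q/y₁ = 11.08 m/s. Fr₁ = V₁/√(g·y₁) = 5.216.
Sequent-depth ratio: y₂/y₁ = ½[√(1 + 8Fr₁²) − 1] = ½[√218.62 − 1] = 6.893.
y₂ = 6.893 × 0.4601 = 3.171 m.

y₂ = 3.171 m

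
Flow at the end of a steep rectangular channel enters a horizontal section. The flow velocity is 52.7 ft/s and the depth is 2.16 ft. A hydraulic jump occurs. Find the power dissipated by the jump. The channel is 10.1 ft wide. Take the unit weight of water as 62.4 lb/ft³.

P = 3447 hp

Fr₁ = V₁/√(g·y₁) = 52.7/√(32.2×2.16) = 6.32.
By Bélanger, y₂/y₁ = ½[√(1 + 8Fr₁²) − 1] = ½[√320.4 − 1] = 8.45.
y₂ = 8.45 × 2.16 = 18.3 ft.
Head loss: ΔE = (y₂ − y₁)³/(4y₁y₂) = (18.3 − 2.16)³/(4×2.16×18.3) = 4168/158 = 26.4 ft.
q = V₁·y₁ = 52.7 × 2.16 = 114 ft²/s. Q = q·b = 114 × 10.1 = 1150 cfs. P = γ·Q·ΔE/550 = 62.4 × 1150 × 26.4 / 550 = 3447 hp.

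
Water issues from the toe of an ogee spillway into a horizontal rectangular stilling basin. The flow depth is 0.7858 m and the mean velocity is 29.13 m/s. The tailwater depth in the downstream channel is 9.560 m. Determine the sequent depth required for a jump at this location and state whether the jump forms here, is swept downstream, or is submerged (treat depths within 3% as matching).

Fr₁ = V₁/√(g·y₁) = 29.13/√(9.81×0.7858) = 10.49.
Sequent-depth ratio: y₂/y₁ = ½[√(1 + 8Fr₁²) − 1] = ½[√881.62 − 1] = 14.35.
y₂ = 14.35 × 0.7858 = 11.27 m.
Tailwater y_tw = 9.560 m: y_tw < y₂, so the jump is swept downstream.

y₂ = 11.27 m; the jump is swept downstream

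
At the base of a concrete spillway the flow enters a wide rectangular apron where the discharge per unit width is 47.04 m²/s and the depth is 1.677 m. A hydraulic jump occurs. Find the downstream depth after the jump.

y₂ = 15.58 m

V₁ = q/y₁ = 47.04/1.677 = 28.05 m/s. Fr₁ = V₁/√(g·y₁) = 28.05/√(9.81×1.677) = 6.916.
By Bélanger, y₂/y₁ = ½[√(1 + 8Fr₁²) − 1] = ½[√383.61 − 1] = 9.293.
y₂ = 9.293 × 1.677 = 15.58 m.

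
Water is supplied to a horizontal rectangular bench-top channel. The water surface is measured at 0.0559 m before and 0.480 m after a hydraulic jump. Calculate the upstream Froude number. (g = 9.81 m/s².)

For a rectangular channel the momentum equation gives q² = ½·g·y₁·y₂·(y₁ + y₂) = ½×9.81×0.0559×0.480×0.536 = 0.0705.
q = √0.0705 = 0.266 m²/s.
V₁ = q/y₁ = 4.75 m/s; Fr₁ = V₁/√(g·y₁) = 6.42.

Fr₁ = 6.42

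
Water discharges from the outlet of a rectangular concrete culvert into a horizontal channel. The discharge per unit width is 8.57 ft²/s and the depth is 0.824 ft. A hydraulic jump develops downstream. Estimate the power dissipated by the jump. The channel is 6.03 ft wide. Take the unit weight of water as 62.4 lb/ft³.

V₁ = q/y₁ = 8.57/0.824 = 10.4 ft/s. Fr₁ = V₁/√(g·y₁) = 10.4/√(32.2×0.824) = 2.02.
From the momentum equation for a rectangular channel, y₂/y₁ = ½[√(1 + 8Fr₁²) − 1] = ½[√33.61 − 1] = 2.40.
y₂ = 2.40 × 0.824 = 1.98 ft.
V₂ = q/y₂ = 8.57/1.98 = 4.34 ft/s. E₁ = y₁ + V₁²/2g = 2.50 ft; E₂ = y₂ + V₂²/2g = 2.27 ft. ΔE = E₁ − E₂ = 0.235 ft.
Q = q·b = 8.57 × 6.03 = 51.7 cfs. P = γ·Q·ΔE/550 = 62.4 × 51.7 × 0.235 / 550 = 1.38 hp.

P = 1.38 hp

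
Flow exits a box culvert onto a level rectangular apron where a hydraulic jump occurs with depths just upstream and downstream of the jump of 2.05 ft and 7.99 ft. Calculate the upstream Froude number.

For a rectangular channel the momentum equation gives q² = ½·g·y₁·y₂·(y₁ + y₂) = ½×32.2×2.05×7.99×10.0 = 2648.
q = √2648 = 51.5 ft²/s.
V₁ = q/y₁ = 25.1 ft/s; Fr₁ = V₁/√(g·y₁) = 3.09.

Fr₁ = 3.09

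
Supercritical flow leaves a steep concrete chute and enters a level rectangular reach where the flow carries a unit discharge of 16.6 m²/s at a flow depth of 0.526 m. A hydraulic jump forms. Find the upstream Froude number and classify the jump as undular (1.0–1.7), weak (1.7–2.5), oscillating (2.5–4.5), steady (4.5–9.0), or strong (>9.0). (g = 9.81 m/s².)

V₁ = q/y₁ = 16.6/0.526 = 31.6 m/s. Fr₁ = V₁/√(g·y₁) = 31.6/√(9.81×0.526) = 13.9.
Fr₁ = 13.9 lies in the strong range.

Fr₁ = 13.9; strong jump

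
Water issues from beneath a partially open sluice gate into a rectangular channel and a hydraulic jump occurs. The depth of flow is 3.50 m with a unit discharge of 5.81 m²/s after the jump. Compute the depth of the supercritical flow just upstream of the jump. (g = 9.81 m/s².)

V₂ = q/y₂ = 5.81/3.50 = 1.66 m/s; Fr₂ = V₂/√(g·y₂) = 0.283.
From the momentum equation (using Fr₂), y₁/y₂ = ½[√(1 + 8Fr₂²) − 1] = ½[√1.642 − 1] = 0.141.
y₁ = 0.141 × 3.50 = 0.492 m.

y₁ = 0.492 m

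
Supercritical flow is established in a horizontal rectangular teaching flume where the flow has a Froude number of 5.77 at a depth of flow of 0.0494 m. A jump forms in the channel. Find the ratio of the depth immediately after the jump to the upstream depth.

y₂/y₁ = 7.68

Fr₁ = 5.77 (given).
By Bélanger, y₂/y₁ = ½[√(1 + 8Fr₁²) − 1] = ½[√267.3 − 1] = 7.68.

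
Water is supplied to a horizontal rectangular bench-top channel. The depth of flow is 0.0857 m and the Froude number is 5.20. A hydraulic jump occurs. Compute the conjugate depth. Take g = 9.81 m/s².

y₂ = 0.589 m

Fr₁ = 5.20 (given).
Sequent-depth ratio: y₂/y₁ = ½[√(1 + 8Fr₁²) − 1] = ½[√217.3 − 1] = 6.87.
y₂ = 6.87 × 0.0857 = 0.589 m.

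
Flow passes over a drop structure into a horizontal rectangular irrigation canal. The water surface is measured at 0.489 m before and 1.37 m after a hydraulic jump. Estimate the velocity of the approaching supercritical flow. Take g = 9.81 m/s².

V₁ = 5.05 m/s

For a rectangular channel the momentum equation gives q² = ½·g·y₁·y₂·(y₁ + y₂) = ½×9.81×0.489×1.37×1.86 = 6.11.
q = √6.11 = 2.47 m²/s.
V₁ = q/y₁ = 2.47/0.489 = 5.05 m/s.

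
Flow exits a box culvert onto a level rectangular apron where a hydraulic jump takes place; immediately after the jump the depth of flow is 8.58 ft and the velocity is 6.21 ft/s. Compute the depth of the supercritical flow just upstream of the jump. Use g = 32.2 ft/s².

Fr₂ = V₂/√(g·y₂) = 6.21/√(32.2×8.58) = 0.374.
From the momentum equation (using Fr₂), y₁/y₂ = ½[√(1 + 8Fr₂²) − 1] = ½[√2.117 − 1] = 0.227.
y₁ = 0.227 × 8.58 = 1.95 ft.

y₁ = 1.95 ft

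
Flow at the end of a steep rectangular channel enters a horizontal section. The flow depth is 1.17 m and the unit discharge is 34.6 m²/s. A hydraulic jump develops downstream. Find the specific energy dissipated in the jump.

ΔE = 31.6 m

V₁ = q/y₁ = 34.6/1.17 = 29.6 m/s. Fr₁ = V₁/√(g·y₁) = 29.6/√(9.81×1.17) = 8.73.
From the momentum equation for a rectangular channel, y₂/y₁ = ½[√(1 + 8Fr₁²) − 1] = ½[√610.6 − 1] = 11.9.
y₂ = 11.9 × 1.17 = 13.9 m.
Head loss: ΔE = (y₂ − y₁)³/(4y₁y₂) = (13.9 − 1.17)³/(4×1.17×13.9) = 2048/64.9 = 31.6 m.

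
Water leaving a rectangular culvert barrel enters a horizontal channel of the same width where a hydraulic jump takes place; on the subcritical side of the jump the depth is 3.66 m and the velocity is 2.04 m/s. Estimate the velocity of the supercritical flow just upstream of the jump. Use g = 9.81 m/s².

V₁ = 10.5 m/s

Fr₂ = V₂/√(g·y₂) = 2.04/√(9.81×3.66) = 0.340.
From the momentum equation (using Fr₂), y₁/y₂ = ½[√(1 + 8Fr₂²) − 1] = ½[√1.927 − 1] = 0.194.
y₁ = 0.194 × 3.66 = 0.711 m.
V₁ = q/y₁ = 7.47/0.711 = 10.5 m/s.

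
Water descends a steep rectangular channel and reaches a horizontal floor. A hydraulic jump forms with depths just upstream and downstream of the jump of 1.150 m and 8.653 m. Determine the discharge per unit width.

q = 21.87 m²/s

For a rectangular channel the momentum equation gives q² = ½·g·y₁·y₂·(y₁ + y₂) = ½×9.81×1.150×8.653×9.803 = 478.5.
q = √478.5 = 21.87 m²/s.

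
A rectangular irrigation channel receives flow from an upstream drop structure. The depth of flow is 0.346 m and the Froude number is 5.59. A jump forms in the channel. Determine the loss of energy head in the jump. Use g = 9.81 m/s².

ΔE = 3.09 m

Fr₁ = 5.59 (given).
Bélanger equation: y₂/y₁ = ½[√(1 + 8Fr₁²) − 1] = ½[√251.0 − 1] = 7.42.
y₂ = 7.42 × 0.346 = 2.57 m.
V₁ = Fr₁·√(g·y₁) = 5.59×√(9.81×0.346) = 10.3 m/s; q = V₁·y₁ = 3.56 m²/s. V₂ = q/y₂ = 3.56/2.57 = 1.39 m/s. E₁ = y₁ + V₁²/2g = 5.75 m; E₂ = y₂ + V₂²/2g = 2.67 m. ΔE = E₁ − E₂ = 3.09 m.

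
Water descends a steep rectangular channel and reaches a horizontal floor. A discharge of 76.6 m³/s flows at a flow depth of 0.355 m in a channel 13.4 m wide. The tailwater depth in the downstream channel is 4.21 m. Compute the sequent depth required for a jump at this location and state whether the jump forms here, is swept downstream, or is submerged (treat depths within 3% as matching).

y₂ = 4.16 m; the jump forms here

q = Q/b = 76.6/13.4 = 5.72 m²/s; V₁ = q/y₁ = 16.1 m/s. Fr₁ = V₁/√(g·y₁) = 8.63.
From the momentum equation for a rectangular channel, y₂/y₁ = ½[√(1 + 8Fr₁²) − 1] = ½[√596.6 − 1] = 11.7.
y₂ = 11.7 × 0.355 = 4.16 m.
Tailwater y_tw = 4.21 m: y_tw ≈ y₂, so the jump forms here.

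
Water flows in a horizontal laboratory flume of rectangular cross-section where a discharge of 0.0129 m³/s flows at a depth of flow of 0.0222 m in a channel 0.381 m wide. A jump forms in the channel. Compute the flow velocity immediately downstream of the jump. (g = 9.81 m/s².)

V₂ = 0.368 m/s

q = Q/b = 0.0129/0.381 = 0.0339 m²/s; V₁ = q/y₁ = 1.53 m/s. Fr₁ = V₁/√(g·y₁) = 3.27.
Sequent-depth ratio: y₂/y₁ = ½[√(1 + 8Fr₁²) − 1] = ½[√86.45 − 1] = 4.15.
y₂ = 4.15 × 0.0222 = 0.0921 m.
V₂ = q/y₂ = 0.0339/0.0921 = 0.368 m/s.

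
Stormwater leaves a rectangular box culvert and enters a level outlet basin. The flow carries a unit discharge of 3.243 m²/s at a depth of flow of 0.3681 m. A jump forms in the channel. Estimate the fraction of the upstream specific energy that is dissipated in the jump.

V₁ = q/y₁ = 3.243/0.3681 = 8.810 m/s. Fr₁ = V₁/√(g·y₁) = 8.810/√(9.81×0.3681) = 4.636.
Bélanger equation: y₂/y₁ = ½[√(1 + 8Fr₁²) − 1] = ½[√172.96 − 1] = 6.076.
y₂ = 6.076 × 0.3681 = 2.236 m.
E₁ = y₁ + V₁²/2g = 4.324 m. ΔE = (y₂ − y₁)³/(4y₁y₂) = 1.981 m. ΔE/E₁ = 1.981/4.324 = 0.458.

ΔE/E₁ = 0.458 (45.8%)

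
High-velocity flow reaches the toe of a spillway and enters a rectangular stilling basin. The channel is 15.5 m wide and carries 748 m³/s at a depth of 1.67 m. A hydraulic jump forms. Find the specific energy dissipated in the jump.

q = Q/b = 748/15.5 = 48.3 m²/s; V₁ = q/y₁ = 28.9 m/s. Fr₁ = V₁/√(g·y₁) = 7.14.
Sequent-depth ratio: y₂/y₁ = ½[√(1 + 8Fr₁²) − 1] = ½[√408.8 − 1] = 9.61.
y₂ = 9.61 × 1.67 = 16.0 m.
V₂ = q/y₂ = 48.3/16.0 = 3.01 m/s. E₁ = y₁ + V₁²/2g = 44.2 m; E₂ = y₂ + V₂²/2g = 16.5 m. ΔE = E₁ − E₂ = 27.7 m.

ΔE = 27.7 m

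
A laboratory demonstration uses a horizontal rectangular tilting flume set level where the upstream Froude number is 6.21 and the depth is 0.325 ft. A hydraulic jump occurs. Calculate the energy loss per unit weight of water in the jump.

ΔE = 3.80 ft

Fr₁ = 6.21 (given).
From the momentum equation for a rectangular channel, y₂/y₁ = ½[√(1 + 8Fr₁²) − 1] = ½[√309.5 − 1] = 8.30.
y₂ = 8.30 × 0.325 = 2.70 ft.
Head loss: ΔE = (y₂ − y₁)³/(4y₁y₂) = (2.70 − 0.325)³/(4×0.325×2.70) = 13.3/3.51 = 3.80 ft.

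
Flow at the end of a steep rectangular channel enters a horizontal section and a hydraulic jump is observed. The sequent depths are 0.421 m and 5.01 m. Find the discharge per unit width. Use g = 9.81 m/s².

For a rectangular channel the momentum equation gives q² = ½·g·y₁·y₂·(y₁ + y₂) = ½×9.81×0.421×5.01×5.43 = 56.2.
q = √56.2 = 7.50 m²/s.

q = 7.50 m²/s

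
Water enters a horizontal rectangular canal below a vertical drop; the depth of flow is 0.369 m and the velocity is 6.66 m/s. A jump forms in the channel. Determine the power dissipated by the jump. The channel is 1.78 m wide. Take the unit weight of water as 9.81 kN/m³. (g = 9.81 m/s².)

P = 37.1 kW

Fr₁ = V₁/√(g·y₁) = 6.66/√(9.81×0.369) = 3.50.
By Bélanger, y₂/y₁ = ½[√(1 + 8Fr₁²) − 1] = ½[√99.03 − 1] = 4.48.
y₂ = 4.48 × 0.369 = 1.65 m.
q = V₁·y₁ = 6.66 × 0.369 = 2.46 m²/s. V₂ = q/y₂ = 2.46/1.65 = 1.49 m/s. E₁ = y₁ + V₁²/2g = 2.63 m; E₂ = y₂ + V₂²/2g = 1.76 m. ΔE = E₁ − E₂ = 0.865 m.
Q = q·b = 2.46 × 1.78 = 4.37 m³/s. P = γ·Q·ΔE = 9.81 × 4.37 × 0.865 = 37.1 kW.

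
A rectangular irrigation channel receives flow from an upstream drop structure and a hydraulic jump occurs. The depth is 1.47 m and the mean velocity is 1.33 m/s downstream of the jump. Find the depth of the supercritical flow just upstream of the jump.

Fr₂ = V₂/√(g·y₂) = 1.33/√(9.81×1.47) = 0.350.
Applying the sequent-depth relation in reverse, y₁/y₂ = ½[√(1 + 8Fr₂²) − 1] = ½[√1.981 − 1] = 0.204.
y₁ = 0.204 × 1.47 = 0.300 m.

y₁ = 0.300 m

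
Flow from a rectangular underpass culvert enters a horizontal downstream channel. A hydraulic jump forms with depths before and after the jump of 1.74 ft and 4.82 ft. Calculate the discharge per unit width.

For a rectangular channel the momentum equation gives q² = ½·g·y₁·y₂·(y₁ + y₂) = ½×32.2×1.74×4.82×6.56 = 886.
q = √886 = 29.8 ft²/s.

q = 29.8 ft²/s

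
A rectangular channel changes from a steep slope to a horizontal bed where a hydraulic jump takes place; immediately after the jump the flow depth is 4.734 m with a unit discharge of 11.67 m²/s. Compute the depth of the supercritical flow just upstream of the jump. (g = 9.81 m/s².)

y₁ = 1.019 m

V₂ = q/y₂ = 11.67/4.734 = 2.465 m/s; Fr₂ = V₂/√(g·y₂) = 0.3617.
The Bélanger relation is symmetric: y₁/y₂ = ½[√(1 + 8Fr₂²) − 1] = ½[√2.0468 − 1] = 0.2153.
y₁ = 0.2153 × 4.734 = 1.019 m.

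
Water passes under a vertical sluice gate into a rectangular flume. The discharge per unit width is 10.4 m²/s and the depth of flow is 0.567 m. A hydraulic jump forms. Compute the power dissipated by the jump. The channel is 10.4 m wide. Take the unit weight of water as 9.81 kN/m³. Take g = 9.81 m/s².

V₁ = q/y₁ = 10.4/0.567 = 18.3 m/s. Fr₁ = V₁/√(g·y₁) = 18.3/√(9.81×0.567) = 7.78.
Sequent-depth ratio: y₂/y₁ = ½[√(1 + 8Fr₁²) − 1] = ½[√484.9 − 1] = 10.5.
y₂ = 10.5 × 0.567 = 5.96 m.
V₂ = q/y₂ = 10.4/5.96 = 1.75 m/s. E₁ = y₁ + V₁²/2g = 17.7 m; E₂ = y₂ + V₂²/2g = 6.11 m. ΔE = E₁ − E₂ = 11.6 m.
Q = q·b = 10.4 × 10.4 = 108 m³/s. P = γ·Q·ΔE = 9.81 × 108 × 11.6 = 12308 kW.

P = 12308 kW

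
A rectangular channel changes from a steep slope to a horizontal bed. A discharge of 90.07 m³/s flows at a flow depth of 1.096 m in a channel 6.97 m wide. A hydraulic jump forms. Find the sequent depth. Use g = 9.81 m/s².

y₂ = 5.052 m

q = Q/b = 90.07/6.97 = 12.92 m²/s; V₁ = q/y₁ = 11.79 m/s. Fr₁ = V₁/√(g·y₁) = 3.596.
Conjugate-depth relation: y₂/y₁ = ½[√(1 + 8Fr₁²) − 1] = ½[√104.44 − 1] = 4.610.
y₂ = 4.610 × 1.096 = 5.052 m.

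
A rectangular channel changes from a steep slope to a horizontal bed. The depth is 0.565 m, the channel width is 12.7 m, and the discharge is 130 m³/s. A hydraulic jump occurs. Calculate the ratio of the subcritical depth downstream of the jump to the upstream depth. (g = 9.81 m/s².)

y₂/y₁ = 10.4

q = Q/b = 130/12.7 = 10.2 m²/s; V₁ = q/y₁ = 18.1 m/s. Fr₁ = V₁/√(g·y₁) = 7.70.
By Bélanger, y₂/y₁ = ½[√(1 + 8Fr₁²) − 1] = ½[√474.8 − 1] = 10.4.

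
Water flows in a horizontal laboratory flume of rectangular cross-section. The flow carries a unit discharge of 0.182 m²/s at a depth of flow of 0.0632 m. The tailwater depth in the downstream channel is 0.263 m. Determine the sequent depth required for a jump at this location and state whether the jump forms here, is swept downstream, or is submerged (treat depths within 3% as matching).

V₁ = q/y₁ = 0.182/0.0632 = 2.88 m/s. Fr₁ = V₁/√(g·y₁) = 2.88/√(9.81×0.0632) = 3.66.
Bélanger equation: y₂/y₁ = ½[√(1 + 8Fr₁²) − 1] = ½[√108.0 − 1] = 4.70.
y₂ = 4.70 × 0.0632 = 0.297 m.
Tailwater y_tw = 0.263 m: y_tw < y₂, so the jump is swept downstream.

y₂ = 0.297 m; the jump is swept downstream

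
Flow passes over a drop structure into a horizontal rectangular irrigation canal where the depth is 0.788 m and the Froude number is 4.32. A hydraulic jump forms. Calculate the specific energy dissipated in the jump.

ΔE = 3.47 m

Fr₁ = 4.32 (given).
By Bélanger, y₂/y₁ = ½[√(1 + 8Fr₁²) − 1] = ½[√150.3 − 1] = 5.63.
y₂ = 5.63 × 0.788 = 4.44 m.
V₁ = Fr₁·√(g·y₁) = 4.32×√(9.81×0.788) = 12.0 m/s; q = V₁·y₁ = 9.46 m²/s. V₂ = q/y₂ = 9.46/4.44 = 2.13 m/s. E₁ = y₁ + V₁²/2g = 8.14 m; E₂ = y₂ + V₂²/2g = 4.67 m. ΔE = E₁ − E₂ = 3.47 m.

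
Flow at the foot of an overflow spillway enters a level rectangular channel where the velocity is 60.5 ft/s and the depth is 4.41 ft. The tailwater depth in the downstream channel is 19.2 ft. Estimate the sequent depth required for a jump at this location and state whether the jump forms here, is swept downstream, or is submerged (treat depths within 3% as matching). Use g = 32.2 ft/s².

Fr₁ = V₁/√(g·y₁) = 60.5/√(32.2×4.41) = 5.08.
From the momentum equation for a rectangular channel, y₂/y₁ = ½[√(1 + 8Fr₁²) − 1] = ½[√207.2 − 1] = 6.70.
y₂ = 6.70 × 4.41 = 29.5 ft.
Tailwater y_tw = 19.2 ft: y_tw < y₂, so the jump is swept downstream.

y₂ = 29.5 ft; the jump is swept downstream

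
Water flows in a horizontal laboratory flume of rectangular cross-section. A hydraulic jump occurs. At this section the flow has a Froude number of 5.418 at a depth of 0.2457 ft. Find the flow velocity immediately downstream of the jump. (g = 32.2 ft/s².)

V₂ = 2.123 ft/s

Fr₁ = 5.418 (given).
Sequent-depth ratio: y₂/y₁ = ½[√(1 + 8Fr₁²) − 1] = ½[√235.84 − 1] = 7.179.
y₂ = 7.179 × 0.2457 = 1.764 ft.
V₁ = Fr₁·√(g·y₁) = 5.418×√(32.2×0.2457) = 15.24 ft/s; q = V₁·y₁ = 3.744 ft²/s.
V₂ = q/y₂ = 3.744/1.764 = 2.123 ft/s.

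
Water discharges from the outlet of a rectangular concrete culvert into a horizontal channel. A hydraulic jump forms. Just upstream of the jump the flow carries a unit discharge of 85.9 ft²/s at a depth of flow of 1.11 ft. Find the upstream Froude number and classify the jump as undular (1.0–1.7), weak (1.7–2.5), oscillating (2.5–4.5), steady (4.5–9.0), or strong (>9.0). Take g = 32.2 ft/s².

Fr₁ = 12.9; strong jump

V₁ = q/y₁ = 85.9/1.11 = 77.4 ft/s. Fr₁ = V₁/√(g·y₁) = 77.4/√(32.2×1.11) = 12.9.
Fr₁ = 12.9 lies in the strong range.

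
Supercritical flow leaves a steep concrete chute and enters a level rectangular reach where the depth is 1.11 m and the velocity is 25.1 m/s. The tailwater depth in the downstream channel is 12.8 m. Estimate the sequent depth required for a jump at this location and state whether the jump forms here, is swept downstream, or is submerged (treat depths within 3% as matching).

y₂ = 11.4 m; the jump is submerged

Fr₁ = V₁/√(g·y₁) = 25.1/√(9.81×1.11) = 7.61.
By Bélanger, y₂/y₁ = ½[√(1 + 8Fr₁²) − 1] = ½[√463.9 − 1] = 10.3.
y₂ = 10.3 × 1.11 = 11.4 m.
Tailwater y_tw = 12.8 m: y_tw > y₂, so the jump is submerged.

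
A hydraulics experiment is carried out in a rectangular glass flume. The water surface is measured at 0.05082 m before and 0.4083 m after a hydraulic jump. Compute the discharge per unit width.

For a rectangular channel the momentum equation gives q² = ½·g·y₁·y₂·(y₁ + y₂) = ½×9.81×0.05082×0.4083×0.4591 = 0.04673.
q = √0.04673 = 0.2162 m²/s.

q = 0.2162 m²/s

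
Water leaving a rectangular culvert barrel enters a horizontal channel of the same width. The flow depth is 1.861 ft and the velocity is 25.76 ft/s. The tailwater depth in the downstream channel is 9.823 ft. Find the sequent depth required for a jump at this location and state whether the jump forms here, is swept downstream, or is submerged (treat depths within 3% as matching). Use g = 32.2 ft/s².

y₂ = 7.877 ft; the jump is submerged

Fr₁ = V₁/√(g·y₁) = 25.76/√(32.2×1.861) = 3.328.
From the momentum equation for a rectangular channel, y₂/y₁ = ½[√(1 + 8Fr₁²) − 1] = ½[√89.589 − 1] = 4.233.
y₂ = 4.233 × 1.861 = 7.877 ft.
Tailwater y_tw = 9.823 ft: y_tw > y₂, so the jump is submerged.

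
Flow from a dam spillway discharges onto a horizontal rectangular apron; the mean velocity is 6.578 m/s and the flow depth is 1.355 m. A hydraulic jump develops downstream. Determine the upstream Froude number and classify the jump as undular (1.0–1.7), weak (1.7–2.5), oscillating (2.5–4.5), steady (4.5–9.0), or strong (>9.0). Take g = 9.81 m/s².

Fr₁ = V₁/√(g·y₁) = 6.578/√(9.81×1.355) = 1.804.
Fr₁ = 1.804 lies in the weak range.

Fr₁ = 1.804; weak jump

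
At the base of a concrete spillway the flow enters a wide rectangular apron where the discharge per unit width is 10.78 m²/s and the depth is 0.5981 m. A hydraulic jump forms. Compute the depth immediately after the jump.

V₁ = q/y₁ = 10.78/0.5981 = 18.02 m/s. Fr₁ = V₁/√(g·y₁) = 18.02/√(9.81×0.5981) = 7.441.
From the momentum equation for a rectangular channel, y₂/y₁ = ½[√(1 + 8Fr₁²) − 1] = ½[√443.93 − 1] = 10.03.
y₂ = 10.03 × 0.5981 = 6.002 m.

y₂ = 6.002 m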